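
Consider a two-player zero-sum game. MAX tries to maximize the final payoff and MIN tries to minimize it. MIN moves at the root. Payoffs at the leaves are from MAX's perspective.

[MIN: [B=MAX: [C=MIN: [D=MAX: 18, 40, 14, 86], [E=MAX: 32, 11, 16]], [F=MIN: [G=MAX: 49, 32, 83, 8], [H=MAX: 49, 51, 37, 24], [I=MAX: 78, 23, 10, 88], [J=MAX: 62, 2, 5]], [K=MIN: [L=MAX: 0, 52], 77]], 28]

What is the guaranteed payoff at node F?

G: max(49, 32, 83, 8) = 83
H: max(49, 51, 37, 24) = 51
I: max(78, 23, 10, 88) = 88
J: max(62, 2, 5) = 62
F: min(83, 51, 88, 62) = 51

51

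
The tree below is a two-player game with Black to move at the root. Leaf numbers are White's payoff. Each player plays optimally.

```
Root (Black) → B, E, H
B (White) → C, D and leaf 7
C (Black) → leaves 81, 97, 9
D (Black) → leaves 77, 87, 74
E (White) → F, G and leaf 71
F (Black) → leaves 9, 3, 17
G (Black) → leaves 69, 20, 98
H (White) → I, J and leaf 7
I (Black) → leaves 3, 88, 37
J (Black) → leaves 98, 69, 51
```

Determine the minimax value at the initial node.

51

C (Black): min(81, 97, 9) = 9
D (Black): min(77, 87, 74) = 74
B (White): max(9, 74, 7) = 74
F (Black): min(9, 3, 17) = 3
G (Black): min(69, 20, 98) = 20
E (White): max(3, 20, 71) = 71
I (Black): min(3, 88, 37) = 3
J (Black): min(98, 69, 51) = 51
H (White): max(3, 51, 7) = 51
Root (Black): min(74, 71, 51) = 51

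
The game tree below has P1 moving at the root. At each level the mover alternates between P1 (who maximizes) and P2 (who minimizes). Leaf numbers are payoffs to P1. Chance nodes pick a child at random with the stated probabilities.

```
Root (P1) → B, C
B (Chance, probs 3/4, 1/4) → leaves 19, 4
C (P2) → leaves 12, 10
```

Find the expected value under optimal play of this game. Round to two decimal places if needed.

15.25

B (Chance): 3/4·19 + 1/4·4 = 15.25
C (P2): min(12, 10) = 10
Root (P1): max(15.25, 10) = 15.25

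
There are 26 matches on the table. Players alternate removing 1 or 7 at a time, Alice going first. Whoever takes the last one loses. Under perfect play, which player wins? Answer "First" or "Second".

First

W/L table (W = player to move can force a win):
i:   0  1  2  3  4  5  6  7  8  9 10 11 12 13 14 15 16 17 18 19 20 21 22 23 24 25 26
     W  L  W  L  W  L  W  L  W  L  W  L  W  L  W  L  W  L  W  L  W  L  W  L  W  L  W
Position 26 is W, so the first player wins.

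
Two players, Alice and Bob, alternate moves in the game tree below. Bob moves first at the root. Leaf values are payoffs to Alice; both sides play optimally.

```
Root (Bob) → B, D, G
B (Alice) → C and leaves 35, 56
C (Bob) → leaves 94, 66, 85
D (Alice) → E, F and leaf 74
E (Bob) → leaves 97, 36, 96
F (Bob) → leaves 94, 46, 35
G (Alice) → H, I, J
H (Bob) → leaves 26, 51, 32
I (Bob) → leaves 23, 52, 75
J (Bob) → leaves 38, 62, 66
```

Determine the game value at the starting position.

C (Bob): min(94, 66, 85) = 66
B (Alice): max(66, 35, 56) = 66
E (Bob): min(97, 36, 96) = 36
F (Bob): min(94, 46, 35) = 35
D (Alice): max(36, 35, 74) = 74
H (Bob): min(26, 51, 32) = 26
I (Bob): min(23, 52, 75) = 23
J (Bob): min(38, 62, 66) = 38
G (Alice): max(26, 23, 38) = 38
Root (Bob): min(66, 74, 38) = 38

38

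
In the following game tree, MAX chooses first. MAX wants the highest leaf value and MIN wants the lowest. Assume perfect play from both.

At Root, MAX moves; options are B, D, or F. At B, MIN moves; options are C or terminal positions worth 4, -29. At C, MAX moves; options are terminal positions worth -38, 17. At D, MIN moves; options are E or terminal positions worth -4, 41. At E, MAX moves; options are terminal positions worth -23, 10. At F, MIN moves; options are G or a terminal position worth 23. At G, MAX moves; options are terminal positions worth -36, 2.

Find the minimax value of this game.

2

C (MAX): max(-38, 17) = 17
B (MIN): min(17, 4, -29) = -29
E (MAX): max(-23, 10) = 10
D (MIN): min(10, -4, 41) = -4
G (MAX): max(-36, 2) = 2
F (MIN): min(2, 23) = 2
Root (MAX): max(-29, -4, 2) = 2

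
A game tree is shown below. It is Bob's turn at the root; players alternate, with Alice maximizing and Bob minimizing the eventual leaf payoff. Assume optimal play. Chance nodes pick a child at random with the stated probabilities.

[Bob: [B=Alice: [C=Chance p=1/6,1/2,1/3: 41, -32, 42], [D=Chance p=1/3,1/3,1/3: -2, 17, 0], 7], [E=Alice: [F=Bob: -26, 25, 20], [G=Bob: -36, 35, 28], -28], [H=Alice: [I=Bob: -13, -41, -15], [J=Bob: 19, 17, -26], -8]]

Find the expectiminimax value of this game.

-26

C (Chance): 1/6·41 + 1/2·-32 + 1/3·42 = 4.83
D (Chance): 1/3·-2 + 1/3·17 + 1/3·0 = 5
B (Alice): max(4.83, 5, 7) = 7
F (Bob): min(-26, 25, 20) = -26
G (Bob): min(-36, 35, 28) = -36
E (Alice): max(-26, -36, -28) = -26
I (Bob): min(-13, -41, -15) = -41
J (Bob): min(19, 17, -26) = -26
H (Alice): max(-41, -26, -8) = -8
Root (Bob): min(7, -26, -8) = -26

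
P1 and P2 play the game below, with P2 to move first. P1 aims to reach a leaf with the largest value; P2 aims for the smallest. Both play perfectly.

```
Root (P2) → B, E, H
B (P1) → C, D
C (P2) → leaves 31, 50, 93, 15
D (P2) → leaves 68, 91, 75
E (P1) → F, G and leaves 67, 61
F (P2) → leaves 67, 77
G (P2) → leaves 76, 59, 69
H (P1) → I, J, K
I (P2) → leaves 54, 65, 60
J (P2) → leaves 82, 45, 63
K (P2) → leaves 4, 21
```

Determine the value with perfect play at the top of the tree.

54

C (P2): min(31, 50, 93, 15) = 15
D (P2): min(68, 91, 75) = 68
B (P1): max(15, 68) = 68
F (P2): min(67, 77) = 67
G (P2): min(76, 59, 69) = 59
E (P1): max(67, 59, 67, 61) = 67
I (P2): min(54, 65, 60) = 54
J (P2): min(82, 45, 63) = 45
K (P2): min(4, 21) = 4
H (P1): max(54, 45, 4) = 54
Root (P2): min(68, 67, 54) = 54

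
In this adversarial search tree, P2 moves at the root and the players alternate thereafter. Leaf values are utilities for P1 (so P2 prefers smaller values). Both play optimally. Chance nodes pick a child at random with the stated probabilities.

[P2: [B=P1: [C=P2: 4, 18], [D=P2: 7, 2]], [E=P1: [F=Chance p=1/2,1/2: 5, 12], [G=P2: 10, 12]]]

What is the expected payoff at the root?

4

C (P2): min(4, 18) = 4
D (P2): min(7, 2) = 2
B (P1): max(4, 2) = 4
F (Chance): 1/2·5 + 1/2·12 = 8.5
G (P2): min(10, 12) = 10
E (P1): max(8.5, 10) = 10
Root (P2): min(4, 10) = 4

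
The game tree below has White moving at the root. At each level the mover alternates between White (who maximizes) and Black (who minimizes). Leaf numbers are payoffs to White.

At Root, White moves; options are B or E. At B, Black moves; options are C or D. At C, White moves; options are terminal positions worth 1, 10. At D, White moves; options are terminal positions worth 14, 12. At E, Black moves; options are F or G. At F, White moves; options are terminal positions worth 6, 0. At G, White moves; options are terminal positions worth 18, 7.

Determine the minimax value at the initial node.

10

C (White): max(1, 10) = 10
D (White): max(14, 12) = 14
B (Black): min(10, 14) = 10
F (White): max(6, 0) = 6
G (White): max(18, 7) = 18
E (Black): min(6, 18) = 6
Root (White): max(10, 6) = 10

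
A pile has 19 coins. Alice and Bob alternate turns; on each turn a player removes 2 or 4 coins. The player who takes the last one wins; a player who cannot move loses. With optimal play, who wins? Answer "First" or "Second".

Second

W/L table (W = player to move can force a win):
i:   0  1  2  3  4  5  6  7  8  9 10 11 12 13 14 15 16 17 18 19
     L  L  W  W  W  W  L  L  W  W  W  W  L  L  W  W  W  W  L  L
Position 19 is L, so the second player wins.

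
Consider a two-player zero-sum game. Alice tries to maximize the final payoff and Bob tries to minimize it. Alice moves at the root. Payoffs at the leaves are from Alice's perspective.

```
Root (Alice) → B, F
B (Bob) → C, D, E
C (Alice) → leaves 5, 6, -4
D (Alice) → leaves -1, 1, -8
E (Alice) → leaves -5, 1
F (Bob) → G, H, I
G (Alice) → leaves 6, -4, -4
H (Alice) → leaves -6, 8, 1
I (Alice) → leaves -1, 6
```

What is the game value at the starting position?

6

C (Alice): max(5, 6, -4) = 6
D (Alice): max(-1, 1, -8) = 1
E (Alice): max(-5, 1) = 1
B (Bob): min(6, 1, 1) = 1
G (Alice): max(6, -4, -4) = 6
H (Alice): max(-6, 8, 1) = 8
I (Alice): max(-1, 6) = 6
F (Bob): min(6, 8, 6) = 6
Root (Alice): max(1, 6) = 6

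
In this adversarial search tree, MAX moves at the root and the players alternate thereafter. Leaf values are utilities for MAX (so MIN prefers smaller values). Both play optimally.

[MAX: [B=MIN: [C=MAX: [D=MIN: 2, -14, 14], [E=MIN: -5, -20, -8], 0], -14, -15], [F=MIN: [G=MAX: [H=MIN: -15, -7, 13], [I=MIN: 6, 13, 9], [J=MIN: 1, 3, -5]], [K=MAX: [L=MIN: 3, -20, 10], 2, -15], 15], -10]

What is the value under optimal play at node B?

-15

D: min(2, -14, 14) = -14
E: min(-5, -20, -8) = -20
C: max(-14, -20, 0) = 0
B: min(0, -14, -15) = -15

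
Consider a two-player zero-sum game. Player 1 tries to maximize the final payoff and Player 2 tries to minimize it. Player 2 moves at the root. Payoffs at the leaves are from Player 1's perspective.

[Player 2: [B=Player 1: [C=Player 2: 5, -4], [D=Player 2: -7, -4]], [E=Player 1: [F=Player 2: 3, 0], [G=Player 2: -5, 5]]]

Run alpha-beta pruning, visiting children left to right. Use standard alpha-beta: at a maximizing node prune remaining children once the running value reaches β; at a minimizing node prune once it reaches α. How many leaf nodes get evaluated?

5

C [α=-∞,β=+∞]: v=-4
D [α=-4,β=+∞]: v=-7 after child 1 ≤ α → α-cutoff, skip 1
B [α=-∞,β=+∞]: v=-4
F [α=-∞,β=-4]: v=0
E [α=-∞,β=-4]: v=0 after child 1 ≥ β → β-cutoff, skip 1
Root [α=-∞,β=+∞]: v=-4
Leaves evaluated: 5 of 8.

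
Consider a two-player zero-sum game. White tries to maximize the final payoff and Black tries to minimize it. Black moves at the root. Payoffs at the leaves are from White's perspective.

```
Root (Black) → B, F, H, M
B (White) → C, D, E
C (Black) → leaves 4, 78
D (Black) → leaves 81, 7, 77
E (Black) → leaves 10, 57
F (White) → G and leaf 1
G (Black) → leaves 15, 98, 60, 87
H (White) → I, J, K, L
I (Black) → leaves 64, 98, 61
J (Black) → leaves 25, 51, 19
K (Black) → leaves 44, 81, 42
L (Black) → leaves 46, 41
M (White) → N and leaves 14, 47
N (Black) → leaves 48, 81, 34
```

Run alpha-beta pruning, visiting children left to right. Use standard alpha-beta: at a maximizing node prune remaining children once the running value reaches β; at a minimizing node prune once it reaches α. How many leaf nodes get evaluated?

C [α=-∞,β=+∞]: v=4
D [α=4,β=+∞]: v=7
E [α=7,β=+∞]: v=10
B [α=-∞,β=+∞]: v=10
G [α=-∞,β=10]: v=15
F [α=-∞,β=10]: v=15 after child 1 ≥ β → β-cutoff, skip 1
I [α=-∞,β=10]: v=61
H [α=-∞,β=10]: v=61 after child 1 ≥ β → β-cutoff, skip 3
N [α=-∞,β=10]: v=34
M [α=-∞,β=10]: v=34 after child 1 ≥ β → β-cutoff, skip 2
Root [α=-∞,β=+∞]: v=10
Leaves evaluated: 17 of 28.

17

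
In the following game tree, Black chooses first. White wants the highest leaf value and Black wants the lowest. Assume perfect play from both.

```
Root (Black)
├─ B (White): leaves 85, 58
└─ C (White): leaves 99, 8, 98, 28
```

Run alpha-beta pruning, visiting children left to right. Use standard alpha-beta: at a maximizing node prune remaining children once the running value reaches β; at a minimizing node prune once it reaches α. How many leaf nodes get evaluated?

3

B [α=-∞,β=+∞]: v=85
C [α=-∞,β=85]: v=99 after child 1 ≥ β → β-cutoff, skip 3
Root [α=-∞,β=+∞]: v=85
Leaves evaluated: 3 of 6.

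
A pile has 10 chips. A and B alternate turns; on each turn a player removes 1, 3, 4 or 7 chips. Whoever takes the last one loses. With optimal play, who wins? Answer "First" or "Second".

Compute winning (W) and losing (L) positions by backward induction:
i:   0  1  2  3  4  5  6  7  8  9 10
     W  L  W  L  W  W  W  W  W  L  W
Position 10 is W, so the first player wins.

First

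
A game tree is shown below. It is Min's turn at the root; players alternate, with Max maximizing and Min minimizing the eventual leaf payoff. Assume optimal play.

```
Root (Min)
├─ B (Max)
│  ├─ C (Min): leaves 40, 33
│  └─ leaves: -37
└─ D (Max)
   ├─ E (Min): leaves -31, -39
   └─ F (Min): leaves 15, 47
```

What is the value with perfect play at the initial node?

C (Min): min(40, 33) = 33
B (Max): max(33, -37) = 33
E (Min): min(-31, -39) = -39
F (Min): min(15, 47) = 15
D (Max): max(-39, 15) = 15
Root (Min): min(33, 15) = 15

15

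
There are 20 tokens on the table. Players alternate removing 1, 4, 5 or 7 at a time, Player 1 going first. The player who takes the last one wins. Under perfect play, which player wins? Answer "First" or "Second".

Compute winning (W) and losing (L) positions by backward induction:
i:   0  1  2  3  4  5  6  7  8  9 10 11 12 13 14 15 16 17 18 19 20
     L  W  L  W  W  W  W  W  L  W  L  W  W  W  W  W  L  W  L  W  W
Position 20 is W, so the first player wins.

First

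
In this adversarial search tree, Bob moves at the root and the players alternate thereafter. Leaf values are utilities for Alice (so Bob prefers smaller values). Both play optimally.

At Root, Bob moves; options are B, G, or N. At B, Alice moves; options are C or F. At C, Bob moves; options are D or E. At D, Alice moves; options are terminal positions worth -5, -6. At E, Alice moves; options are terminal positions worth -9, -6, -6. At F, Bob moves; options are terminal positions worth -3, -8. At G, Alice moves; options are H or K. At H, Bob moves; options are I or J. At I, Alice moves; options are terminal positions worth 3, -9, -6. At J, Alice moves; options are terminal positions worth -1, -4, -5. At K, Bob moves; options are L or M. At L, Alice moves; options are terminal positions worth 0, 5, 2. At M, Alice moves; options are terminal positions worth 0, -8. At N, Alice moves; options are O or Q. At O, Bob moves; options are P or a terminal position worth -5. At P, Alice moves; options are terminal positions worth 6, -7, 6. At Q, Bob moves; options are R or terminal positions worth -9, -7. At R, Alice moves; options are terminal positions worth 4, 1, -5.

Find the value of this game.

-6

D (Alice): max(-5, -6) = -5
E (Alice): max(-9, -6, -6) = -6
C (Bob): min(-5, -6) = -6
F (Bob): min(-3, -8) = -8
B (Alice): max(-6, -8) = -6
I (Alice): max(3, -9, -6) = 3
J (Alice): max(-1, -4, -5) = -1
H (Bob): min(3, -1) = -1
L (Alice): max(0, 5, 2) = 5
M (Alice): max(0, -8) = 0
K (Bob): min(5, 0) = 0
G (Alice): max(-1, 0) = 0
P (Alice): max(6, -7, 6) = 6
O (Bob): min(6, -5) = -5
R (Alice): max(4, 1, -5) = 4
Q (Bob): min(4, -9, -7) = -9
N (Alice): max(-5, -9) = -5
Root (Bob): min(-6, 0, -5) = -6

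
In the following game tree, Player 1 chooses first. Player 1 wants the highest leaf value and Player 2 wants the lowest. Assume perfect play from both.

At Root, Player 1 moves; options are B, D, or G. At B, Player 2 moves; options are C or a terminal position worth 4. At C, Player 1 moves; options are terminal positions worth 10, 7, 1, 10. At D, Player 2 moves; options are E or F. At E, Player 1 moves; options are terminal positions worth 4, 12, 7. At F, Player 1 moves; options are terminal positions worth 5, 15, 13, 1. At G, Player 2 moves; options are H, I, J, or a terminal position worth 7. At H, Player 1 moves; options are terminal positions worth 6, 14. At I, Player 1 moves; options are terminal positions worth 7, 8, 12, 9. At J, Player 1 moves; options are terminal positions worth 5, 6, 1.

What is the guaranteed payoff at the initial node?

12

C (Player 1): max(10, 7, 1, 10) = 10
B (Player 2): min(10, 4) = 4
E (Player 1): max(4, 12, 7) = 12
F (Player 1): max(5, 15, 13, 1) = 15
D (Player 2): min(12, 15) = 12
H (Player 1): max(6, 14) = 14
I (Player 1): max(7, 8, 12, 9) = 12
J (Player 1): max(5, 6, 1) = 6
G (Player 2): min(14, 12, 6, 7) = 6
Root (Player 1): max(4, 12, 6) = 12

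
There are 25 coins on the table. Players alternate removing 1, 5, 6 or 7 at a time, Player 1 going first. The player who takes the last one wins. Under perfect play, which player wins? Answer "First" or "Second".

Positions where the player to move wins (W) vs loses (L):
i:   0  1  2  3  4  5  6  7  8  9 10 11 12 13 14 15 16 17 18 19 20 21 22 23 24 25
     L  W  L  W  L  W  W  W  W  W  W  W  L  W  L  W  L  W  W  W  W  W  W  W  L  W
Position 25 is W, so the first player wins.

First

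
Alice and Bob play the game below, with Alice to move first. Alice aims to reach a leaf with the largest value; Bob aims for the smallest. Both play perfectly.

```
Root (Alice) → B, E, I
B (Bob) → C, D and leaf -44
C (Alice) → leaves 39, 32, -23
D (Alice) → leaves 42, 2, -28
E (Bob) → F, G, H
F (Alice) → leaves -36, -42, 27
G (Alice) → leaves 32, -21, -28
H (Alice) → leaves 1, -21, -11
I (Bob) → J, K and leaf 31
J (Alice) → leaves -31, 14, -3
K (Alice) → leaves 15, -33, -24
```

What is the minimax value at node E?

F: max(-36, -42, 27) = 27
G: max(32, -21, -28) = 32
H: max(1, -21, -11) = 1
E: min(27, 32, 1) = 1

1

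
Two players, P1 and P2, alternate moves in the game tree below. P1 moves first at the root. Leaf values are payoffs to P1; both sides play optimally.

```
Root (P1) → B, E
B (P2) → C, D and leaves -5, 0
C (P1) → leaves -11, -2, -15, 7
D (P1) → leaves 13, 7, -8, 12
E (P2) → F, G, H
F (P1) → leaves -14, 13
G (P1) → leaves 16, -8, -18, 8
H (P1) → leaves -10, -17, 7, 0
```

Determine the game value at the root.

7

C (P1): max(-11, -2, -15, 7) = 7
D (P1): max(13, 7, -8, 12) = 13
B (P2): min(7, 13, -5, 0) = -5
F (P1): max(-14, 13) = 13
G (P1): max(16, -8, -18, 8) = 16
H (P1): max(-10, -17, 7, 0) = 7
E (P2): min(13, 16, 7) = 7
Root (P1): max(-5, 7) = 7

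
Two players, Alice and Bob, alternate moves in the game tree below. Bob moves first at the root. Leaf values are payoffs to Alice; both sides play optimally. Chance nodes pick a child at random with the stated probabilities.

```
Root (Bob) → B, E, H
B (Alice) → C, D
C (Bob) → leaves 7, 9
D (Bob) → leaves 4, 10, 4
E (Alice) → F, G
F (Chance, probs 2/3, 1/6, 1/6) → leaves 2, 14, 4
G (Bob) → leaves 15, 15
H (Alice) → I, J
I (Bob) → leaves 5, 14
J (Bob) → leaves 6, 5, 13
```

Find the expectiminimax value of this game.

C (Bob): min(7, 9) = 7
D (Bob): min(4, 10, 4) = 4
B (Alice): max(7, 4) = 7
F (Chance): 2/3·2 + 1/6·14 + 1/6·4 = 4.33
G (Bob): min(15, 15) = 15
E (Alice): max(4.33, 15) = 15
I (Bob): min(5, 14) = 5
J (Bob): min(6, 5, 13) = 5
H (Alice): max(5, 5) = 5
Root (Bob): min(7, 15, 5) = 5

5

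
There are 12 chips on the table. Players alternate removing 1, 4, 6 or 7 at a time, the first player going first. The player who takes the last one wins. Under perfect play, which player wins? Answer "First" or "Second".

First

W/L table (W = player to move can force a win):
i:   0  1  2  3  4  5  6  7  8  9 10 11 12
     L  W  L  W  W  L  W  W  W  W  L  W  W
Position 12 is W, so the first player wins.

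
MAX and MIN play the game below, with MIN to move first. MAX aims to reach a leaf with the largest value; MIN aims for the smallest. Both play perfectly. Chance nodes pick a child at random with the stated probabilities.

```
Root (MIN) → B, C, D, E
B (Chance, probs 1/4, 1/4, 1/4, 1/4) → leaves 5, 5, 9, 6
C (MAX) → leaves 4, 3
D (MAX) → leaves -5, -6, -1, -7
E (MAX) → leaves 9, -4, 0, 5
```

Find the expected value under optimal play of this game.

B (Chance): 1/4·5 + 1/4·5 + 1/4·9 + 1/4·6 = 6.25
C (MAX): max(4, 3) = 4
D (MAX): max(-5, -6, -1, -7) = -1
E (MAX): max(9, -4, 0, 5) = 9
Root (MIN): min(6.25, 4, -1, 9) = -1

-1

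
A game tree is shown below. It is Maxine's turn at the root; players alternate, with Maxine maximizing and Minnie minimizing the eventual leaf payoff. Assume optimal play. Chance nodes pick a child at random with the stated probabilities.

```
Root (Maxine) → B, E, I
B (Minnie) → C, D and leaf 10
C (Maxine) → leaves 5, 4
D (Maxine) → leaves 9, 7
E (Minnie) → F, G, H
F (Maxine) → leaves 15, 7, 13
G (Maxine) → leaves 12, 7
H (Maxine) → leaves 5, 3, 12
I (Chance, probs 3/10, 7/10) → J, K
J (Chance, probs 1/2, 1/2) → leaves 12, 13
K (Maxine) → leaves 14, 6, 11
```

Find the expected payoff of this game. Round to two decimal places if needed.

C (Maxine): max(5, 4) = 5
D (Maxine): max(9, 7) = 9
B (Minnie): min(5, 9, 10) = 5
F (Maxine): max(15, 7, 13) = 15
G (Maxine): max(12, 7) = 12
H (Maxine): max(5, 3, 12) = 12
E (Minnie): min(15, 12, 12) = 12
J (Chance): 1/2·12 + 1/2·13 = 12.5
K (Maxine): max(14, 6, 11) = 14
I (Chance): 3/10·12.5 + 7/10·14 = 13.55
Root (Maxine): max(5, 12, 13.55) = 13.55

13.55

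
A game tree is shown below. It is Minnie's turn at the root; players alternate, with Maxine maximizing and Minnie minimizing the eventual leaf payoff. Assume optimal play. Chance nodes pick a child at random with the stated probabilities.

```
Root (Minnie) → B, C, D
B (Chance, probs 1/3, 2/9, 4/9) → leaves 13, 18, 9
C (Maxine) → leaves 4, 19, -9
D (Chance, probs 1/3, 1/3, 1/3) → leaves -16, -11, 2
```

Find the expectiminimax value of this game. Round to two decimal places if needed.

-8.33

B (Chance): 1/3·13 + 2/9·18 + 4/9·9 = 12.33
C (Maxine): max(4, 19, -9) = 19
D (Chance): 1/3·-16 + 1/3·-11 + 1/3·2 = -8.33
Root (Minnie): min(12.33, 19, -8.33) = -8.33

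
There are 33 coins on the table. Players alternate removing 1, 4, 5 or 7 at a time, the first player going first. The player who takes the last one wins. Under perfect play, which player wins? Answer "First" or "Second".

First

Mark each pile size as W (mover wins) or L (mover loses):
i:   0  1  2  3  4  5  6  7  8  9 10 11 12 13 14 15 16 17 18 19 20 21 22 23 24 25 26 27 28 29 30 31 32 33
     L  W  L  W  W  W  W  W  L  W  L  W  W  W  W  W  L  W  L  W  W  W  W  W  L  W  L  W  W  W  W  W  L  W
Position 33 is W, so the first player wins.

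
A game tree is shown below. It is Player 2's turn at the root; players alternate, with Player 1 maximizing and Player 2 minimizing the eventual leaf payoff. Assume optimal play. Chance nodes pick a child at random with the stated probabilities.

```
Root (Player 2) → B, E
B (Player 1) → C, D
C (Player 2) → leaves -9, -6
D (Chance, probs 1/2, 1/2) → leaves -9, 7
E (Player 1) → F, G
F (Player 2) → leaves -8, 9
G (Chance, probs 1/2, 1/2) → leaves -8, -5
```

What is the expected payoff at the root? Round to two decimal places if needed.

-6.5

C (Player 2): min(-9, -6) = -9
D (Chance): 1/2·-9 + 1/2·7 = -1
B (Player 1): max(-9, -1) = -1
F (Player 2): min(-8, 9) = -8
G (Chance): 1/2·-8 + 1/2·-5 = -6.5
E (Player 1): max(-8, -6.5) = -6.5
Root (Player 2): min(-1, -6.5) = -6.5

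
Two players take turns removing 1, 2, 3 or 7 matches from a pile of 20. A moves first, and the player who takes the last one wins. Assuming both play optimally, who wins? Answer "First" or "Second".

i:   0  1  2  3  4  5  6  7  8  9 10 11 12 13 14 15 16 17 18 19 20
     L  W  W  W  L  W  W  W  L  W  W  W  L  W  W  W  L  W  W  W  L
Position 20 is L, so the second player wins.

Second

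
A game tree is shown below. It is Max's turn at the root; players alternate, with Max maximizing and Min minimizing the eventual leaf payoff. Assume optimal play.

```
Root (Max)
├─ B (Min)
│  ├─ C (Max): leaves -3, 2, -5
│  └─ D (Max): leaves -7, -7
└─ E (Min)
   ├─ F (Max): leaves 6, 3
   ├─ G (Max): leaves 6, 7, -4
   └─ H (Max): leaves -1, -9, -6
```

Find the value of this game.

C (Max): max(-3, 2, -5) = 2
D (Max): max(-7, -7) = -7
B (Min): min(2, -7) = -7
F (Max): max(6, 3) = 6
G (Max): max(6, 7, -4) = 7
H (Max): max(-1, -9, -6) = -1
E (Min): min(6, 7, -1) = -1
Root (Max): max(-7, -1) = -1

-1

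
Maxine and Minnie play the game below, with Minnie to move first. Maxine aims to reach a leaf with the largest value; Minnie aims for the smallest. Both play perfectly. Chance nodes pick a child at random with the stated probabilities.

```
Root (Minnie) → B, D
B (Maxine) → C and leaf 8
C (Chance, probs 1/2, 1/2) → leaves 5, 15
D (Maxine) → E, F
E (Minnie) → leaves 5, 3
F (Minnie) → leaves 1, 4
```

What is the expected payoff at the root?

3

C (Chance): 1/2·5 + 1/2·15 = 10
B (Maxine): max(10, 8) = 10
E (Minnie): min(5, 3) = 3
F (Minnie): min(1, 4) = 1
D (Maxine): max(3, 1) = 3
Root (Minnie): min(10, 3) = 3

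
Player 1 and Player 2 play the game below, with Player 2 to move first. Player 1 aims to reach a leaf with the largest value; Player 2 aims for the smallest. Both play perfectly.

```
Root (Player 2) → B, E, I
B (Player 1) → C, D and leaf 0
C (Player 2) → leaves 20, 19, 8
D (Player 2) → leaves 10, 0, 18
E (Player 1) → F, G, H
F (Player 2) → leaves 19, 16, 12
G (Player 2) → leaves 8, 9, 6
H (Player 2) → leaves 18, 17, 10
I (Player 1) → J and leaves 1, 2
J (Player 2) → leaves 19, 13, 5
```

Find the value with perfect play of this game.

5

C (Player 2): min(20, 19, 8) = 8
D (Player 2): min(10, 0, 18) = 0
B (Player 1): max(8, 0, 0) = 8
F (Player 2): min(19, 16, 12) = 12
G (Player 2): min(8, 9, 6) = 6
H (Player 2): min(18, 17, 10) = 10
E (Player 1): max(12, 6, 10) = 12
J (Player 2): min(19, 13, 5) = 5
I (Player 1): max(5, 1, 2) = 5
Root (Player 2): min(8, 12, 5) = 5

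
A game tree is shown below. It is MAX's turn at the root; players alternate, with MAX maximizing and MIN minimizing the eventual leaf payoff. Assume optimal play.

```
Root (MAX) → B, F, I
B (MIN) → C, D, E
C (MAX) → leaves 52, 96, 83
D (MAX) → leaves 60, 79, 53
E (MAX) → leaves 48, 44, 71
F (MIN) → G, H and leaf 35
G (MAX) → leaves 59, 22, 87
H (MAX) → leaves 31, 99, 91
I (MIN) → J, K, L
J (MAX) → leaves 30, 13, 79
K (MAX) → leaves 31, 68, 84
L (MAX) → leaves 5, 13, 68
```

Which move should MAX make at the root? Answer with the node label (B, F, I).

B

C (MAX): max(52, 96, 83) = 96
D (MAX): max(60, 79, 53) = 79
E (MAX): max(48, 44, 71) = 71
B (MIN): min(96, 79, 71) = 71
G (MAX): max(59, 22, 87) = 87
H (MAX): max(31, 99, 91) = 99
F (MIN): min(87, 99, 35) = 35
J (MAX): max(30, 13, 79) = 79
K (MAX): max(31, 68, 84) = 84
L (MAX): max(5, 13, 68) = 68
I (MIN): min(79, 84, 68) = 68
Root (MAX): max(71, 35, 68) = 71
MAX picks the child with the highest value: B (value 71).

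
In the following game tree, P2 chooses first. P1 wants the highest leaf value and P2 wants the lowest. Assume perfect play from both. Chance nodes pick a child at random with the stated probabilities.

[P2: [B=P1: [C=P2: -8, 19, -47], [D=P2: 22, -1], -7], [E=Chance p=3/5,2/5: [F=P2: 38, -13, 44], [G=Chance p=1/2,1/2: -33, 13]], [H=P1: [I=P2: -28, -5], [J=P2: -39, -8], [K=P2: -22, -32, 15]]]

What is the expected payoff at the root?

C (P2): min(-8, 19, -47) = -47
D (P2): min(22, -1) = -1
B (P1): max(-47, -1, -7) = -1
F (P2): min(38, -13, 44) = -13
G (Chance): 1/2·-33 + 1/2·13 = -10
E (Chance): 3/5·-13 + 2/5·-10 = -11.8
I (P2): min(-28, -5) = -28
J (P2): min(-39, -8) = -39
K (P2): min(-22, -32, 15) = -32
H (P1): max(-28, -39, -32) = -28
Root (P2): min(-1, -11.8, -28) = -28

-28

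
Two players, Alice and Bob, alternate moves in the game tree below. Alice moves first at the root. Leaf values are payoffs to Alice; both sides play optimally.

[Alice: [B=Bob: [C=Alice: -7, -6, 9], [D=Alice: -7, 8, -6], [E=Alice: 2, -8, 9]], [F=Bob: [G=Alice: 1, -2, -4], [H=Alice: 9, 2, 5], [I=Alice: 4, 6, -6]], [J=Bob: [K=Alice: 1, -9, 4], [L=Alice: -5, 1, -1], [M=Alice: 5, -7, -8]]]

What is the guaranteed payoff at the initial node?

8

C (Alice): max(-7, -6, 9) = 9
D (Alice): max(-7, 8, -6) = 8
E (Alice): max(2, -8, 9) = 9
B (Bob): min(9, 8, 9) = 8
G (Alice): max(1, -2, -4) = 1
H (Alice): max(9, 2, 5) = 9
I (Alice): max(4, 6, -6) = 6
F (Bob): min(1, 9, 6) = 1
K (Alice): max(1, -9, 4) = 4
L (Alice): max(-5, 1, -1) = 1
M (Alice): max(5, -7, -8) = 5
J (Bob): min(4, 1, 5) = 1
Root (Alice): max(8, 1, 1) = 8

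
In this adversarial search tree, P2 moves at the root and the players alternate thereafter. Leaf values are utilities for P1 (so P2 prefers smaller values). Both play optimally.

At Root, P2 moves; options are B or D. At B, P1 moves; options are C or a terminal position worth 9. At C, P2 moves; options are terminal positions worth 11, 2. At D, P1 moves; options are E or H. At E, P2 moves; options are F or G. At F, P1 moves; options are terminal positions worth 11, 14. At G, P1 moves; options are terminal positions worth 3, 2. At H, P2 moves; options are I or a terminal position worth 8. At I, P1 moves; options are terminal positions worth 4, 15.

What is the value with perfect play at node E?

F: max(11, 14) = 14
G: max(3, 2) = 3
E: min(14, 3) = 3

3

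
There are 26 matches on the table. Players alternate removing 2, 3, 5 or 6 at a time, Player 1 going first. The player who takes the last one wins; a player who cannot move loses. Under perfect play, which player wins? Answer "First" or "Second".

Compute winning (W) and losing (L) positions by backward induction:
i:   0  1  2  3  4  5  6  7  8  9 10 11 12 13 14 15 16 17 18 19 20 21 22 23 24 25 26
     L  L  W  W  W  W  W  W  L  L  W  W  W  W  W  W  L  L  W  W  W  W  W  W  L  L  W
Position 26 is W, so the first player wins.

First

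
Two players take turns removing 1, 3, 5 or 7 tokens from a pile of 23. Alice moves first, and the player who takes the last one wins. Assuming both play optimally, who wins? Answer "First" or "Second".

Compute winning (W) and losing (L) positions by backward induction:
i:   0  1  2  3  4  5  6  7  8  9 10 11 12 13 14 15 16 17 18 19 20 21 22 23
     L  W  L  W  L  W  L  W  L  W  L  W  L  W  L  W  L  W  L  W  L  W  L  W
Position 23 is W, so the first player wins.

First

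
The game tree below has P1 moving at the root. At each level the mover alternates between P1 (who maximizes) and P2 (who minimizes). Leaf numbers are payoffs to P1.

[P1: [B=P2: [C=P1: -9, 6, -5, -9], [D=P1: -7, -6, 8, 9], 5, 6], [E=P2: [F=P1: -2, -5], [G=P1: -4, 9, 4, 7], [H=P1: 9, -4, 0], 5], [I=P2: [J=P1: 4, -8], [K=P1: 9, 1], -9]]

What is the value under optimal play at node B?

5

C: max(-9, 6, -5, -9) = 6
D: max(-7, -6, 8, 9) = 9
B: min(6, 9, 5, 6) = 5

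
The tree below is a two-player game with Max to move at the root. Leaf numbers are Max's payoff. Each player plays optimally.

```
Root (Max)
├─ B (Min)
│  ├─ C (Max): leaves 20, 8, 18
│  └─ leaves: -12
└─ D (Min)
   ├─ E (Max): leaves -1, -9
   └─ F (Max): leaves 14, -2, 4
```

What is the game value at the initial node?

-1

C (Max): max(20, 8, 18) = 20
B (Min): min(20, -12) = -12
E (Max): max(-1, -9) = -1
F (Max): max(14, -2, 4) = 14
D (Min): min(-1, 14) = -1
Root (Max): max(-12, -1) = -1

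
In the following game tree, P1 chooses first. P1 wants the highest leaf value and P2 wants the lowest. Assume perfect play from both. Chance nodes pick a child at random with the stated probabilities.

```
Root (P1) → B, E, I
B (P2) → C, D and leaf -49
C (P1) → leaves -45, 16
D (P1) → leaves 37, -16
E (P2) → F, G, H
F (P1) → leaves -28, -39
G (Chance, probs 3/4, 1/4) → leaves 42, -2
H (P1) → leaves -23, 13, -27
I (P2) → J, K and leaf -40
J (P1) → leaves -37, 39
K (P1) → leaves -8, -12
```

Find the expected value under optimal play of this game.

-28

C (P1): max(-45, 16) = 16
D (P1): max(37, -16) = 37
B (P2): min(16, 37, -49) = -49
F (P1): max(-28, -39) = -28
G (Chance): 3/4·42 + 1/4·-2 = 31
H (P1): max(-23, 13, -27) = 13
E (P2): min(-28, 31, 13) = -28
J (P1): max(-37, 39) = 39
K (P1): max(-8, -12) = -8
I (P2): min(39, -8, -40) = -40
Root (P1): max(-49, -28, -40) = -28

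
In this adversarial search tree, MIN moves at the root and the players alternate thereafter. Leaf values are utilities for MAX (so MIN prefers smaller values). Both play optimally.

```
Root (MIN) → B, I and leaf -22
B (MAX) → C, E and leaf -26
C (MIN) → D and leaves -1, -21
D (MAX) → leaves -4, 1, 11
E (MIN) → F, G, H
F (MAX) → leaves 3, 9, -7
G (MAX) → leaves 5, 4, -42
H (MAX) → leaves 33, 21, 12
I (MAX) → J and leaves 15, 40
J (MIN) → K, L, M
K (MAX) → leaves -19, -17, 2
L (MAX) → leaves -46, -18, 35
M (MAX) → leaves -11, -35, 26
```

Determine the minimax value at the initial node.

-22

D (MAX): max(-4, 1, 11) = 11
C (MIN): min(11, -1, -21) = -21
F (MAX): max(3, 9, -7) = 9
G (MAX): max(5, 4, -42) = 5
H (MAX): max(33, 21, 12) = 33
E (MIN): min(9, 5, 33) = 5
B (MAX): max(-21, 5, -26) = 5
K (MAX): max(-19, -17, 2) = 2
L (MAX): max(-46, -18, 35) = 35
M (MAX): max(-11, -35, 26) = 26
J (MIN): min(2, 35, 26) = 2
I (MAX): max(2, 15, 40) = 40
Root (MIN): min(5, 40, -22) = -22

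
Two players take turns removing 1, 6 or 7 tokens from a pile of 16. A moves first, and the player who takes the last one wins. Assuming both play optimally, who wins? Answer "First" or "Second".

Compute winning (W) and losing (L) positions by backward induction:
i:   0  1  2  3  4  5  6  7  8  9 10 11 12 13 14 15 16
     L  W  L  W  L  W  W  W  W  W  W  W  L  W  L  W  L
Position 16 is L, so the second player wins.

Second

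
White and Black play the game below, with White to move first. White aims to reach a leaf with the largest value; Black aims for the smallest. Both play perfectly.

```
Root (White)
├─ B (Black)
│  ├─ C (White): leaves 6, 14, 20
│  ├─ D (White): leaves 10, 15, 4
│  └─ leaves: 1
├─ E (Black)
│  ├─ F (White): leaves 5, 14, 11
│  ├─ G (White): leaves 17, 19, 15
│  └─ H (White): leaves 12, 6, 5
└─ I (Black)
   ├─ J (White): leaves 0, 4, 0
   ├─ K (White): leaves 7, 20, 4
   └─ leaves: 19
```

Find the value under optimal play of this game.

12

C (White): max(6, 14, 20) = 20
D (White): max(10, 15, 4) = 15
B (Black): min(20, 15, 1) = 1
F (White): max(5, 14, 11) = 14
G (White): max(17, 19, 15) = 19
H (White): max(12, 6, 5) = 12
E (Black): min(14, 19, 12) = 12
J (White): max(0, 4, 0) = 4
K (White): max(7, 20, 4) = 20
I (Black): min(4, 20, 19) = 4
Root (White): max(1, 12, 4) = 12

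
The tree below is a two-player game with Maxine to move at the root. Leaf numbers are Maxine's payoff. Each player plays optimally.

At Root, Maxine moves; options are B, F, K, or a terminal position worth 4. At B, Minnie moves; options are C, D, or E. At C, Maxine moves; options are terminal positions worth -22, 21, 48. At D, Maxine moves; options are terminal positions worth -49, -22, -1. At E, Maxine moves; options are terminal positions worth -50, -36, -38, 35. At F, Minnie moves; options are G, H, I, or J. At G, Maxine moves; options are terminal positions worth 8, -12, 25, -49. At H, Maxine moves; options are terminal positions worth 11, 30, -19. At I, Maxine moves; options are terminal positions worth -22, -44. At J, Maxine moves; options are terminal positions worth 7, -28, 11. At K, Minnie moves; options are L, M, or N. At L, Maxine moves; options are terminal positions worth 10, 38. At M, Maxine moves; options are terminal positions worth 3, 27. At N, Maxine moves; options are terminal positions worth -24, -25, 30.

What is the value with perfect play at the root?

27

C (Maxine): max(-22, 21, 48) = 48
D (Maxine): max(-49, -22, -1) = -1
E (Maxine): max(-50, -36, -38, 35) = 35
B (Minnie): min(48, -1, 35) = -1
G (Maxine): max(8, -12, 25, -49) = 25
H (Maxine): max(11, 30, -19) = 30
I (Maxine): max(-22, -44) = -22
J (Maxine): max(7, -28, 11) = 11
F (Minnie): min(25, 30, -22, 11) = -22
L (Maxine): max(10, 38) = 38
M (Maxine): max(3, 27) = 27
N (Maxine): max(-24, -25, 30) = 30
K (Minnie): min(38, 27, 30) = 27
Root (Maxine): max(-1, -22, 27, 4) = 27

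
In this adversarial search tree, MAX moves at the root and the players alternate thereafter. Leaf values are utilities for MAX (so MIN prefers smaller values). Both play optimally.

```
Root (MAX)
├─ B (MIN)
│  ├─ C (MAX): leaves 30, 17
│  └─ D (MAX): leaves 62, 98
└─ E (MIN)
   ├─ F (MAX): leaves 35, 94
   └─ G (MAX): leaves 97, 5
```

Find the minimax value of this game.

C (MAX): max(30, 17) = 30
D (MAX): max(62, 98) = 98
B (MIN): min(30, 98) = 30
F (MAX): max(35, 94) = 94
G (MAX): max(97, 5) = 97
E (MIN): min(94, 97) = 94
Root (MAX): max(30, 94) = 94

94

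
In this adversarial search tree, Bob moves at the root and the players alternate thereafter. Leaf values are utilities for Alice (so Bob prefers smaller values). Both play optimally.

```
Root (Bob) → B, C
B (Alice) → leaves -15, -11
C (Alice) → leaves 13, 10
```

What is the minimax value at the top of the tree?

B (Alice): max(-15, -11) = -11
C (Alice): max(13, 10) = 13
Root (Bob): min(-11, 13) = -11

-11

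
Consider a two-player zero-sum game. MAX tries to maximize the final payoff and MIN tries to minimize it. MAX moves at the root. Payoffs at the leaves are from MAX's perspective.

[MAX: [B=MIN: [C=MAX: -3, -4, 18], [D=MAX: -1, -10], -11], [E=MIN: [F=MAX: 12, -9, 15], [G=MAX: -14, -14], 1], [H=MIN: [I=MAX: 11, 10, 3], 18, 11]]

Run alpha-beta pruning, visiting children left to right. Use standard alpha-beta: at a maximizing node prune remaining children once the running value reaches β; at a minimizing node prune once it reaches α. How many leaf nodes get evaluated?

16

C [α=-∞,β=+∞]: v=18
D [α=-∞,β=18]: v=-1
B [α=-∞,β=+∞]: v=-11
F [α=-11,β=+∞]: v=15
G [α=-11,β=15]: v=-14
E [α=-11,β=+∞]: v=-14 after child 2 ≤ α → α-cutoff, skip 1
I [α=-11,β=+∞]: v=11
H [α=-11,β=+∞]: v=11
Root [α=-∞,β=+∞]: v=11
Leaves evaluated: 16 of 17.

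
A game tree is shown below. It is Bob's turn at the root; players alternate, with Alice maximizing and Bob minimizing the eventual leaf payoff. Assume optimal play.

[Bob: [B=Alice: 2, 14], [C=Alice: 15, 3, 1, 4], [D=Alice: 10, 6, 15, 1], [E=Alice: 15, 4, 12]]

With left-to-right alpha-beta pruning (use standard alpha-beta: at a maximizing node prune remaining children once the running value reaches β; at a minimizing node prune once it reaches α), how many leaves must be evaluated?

B [α=-∞,β=+∞]: v=14
C [α=-∞,β=14]: v=15 after child 1 ≥ β → β-cutoff, skip 3
D [α=-∞,β=14]: v=15 after child 3 ≥ β → β-cutoff, skip 1
E [α=-∞,β=14]: v=15 after child 1 ≥ β → β-cutoff, skip 2
Root [α=-∞,β=+∞]: v=14
Leaves evaluated: 7 of 13.

7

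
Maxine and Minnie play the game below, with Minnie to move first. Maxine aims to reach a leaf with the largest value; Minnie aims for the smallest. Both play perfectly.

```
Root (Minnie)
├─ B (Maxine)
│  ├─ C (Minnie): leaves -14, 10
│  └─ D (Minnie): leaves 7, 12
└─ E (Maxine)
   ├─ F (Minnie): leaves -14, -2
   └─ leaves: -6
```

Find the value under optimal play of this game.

C (Minnie): min(-14, 10) = -14
D (Minnie): min(7, 12) = 7
B (Maxine): max(-14, 7) = 7
F (Minnie): min(-14, -2) = -14
E (Maxine): max(-14, -6) = -6
Root (Minnie): min(7, -6) = -6

-6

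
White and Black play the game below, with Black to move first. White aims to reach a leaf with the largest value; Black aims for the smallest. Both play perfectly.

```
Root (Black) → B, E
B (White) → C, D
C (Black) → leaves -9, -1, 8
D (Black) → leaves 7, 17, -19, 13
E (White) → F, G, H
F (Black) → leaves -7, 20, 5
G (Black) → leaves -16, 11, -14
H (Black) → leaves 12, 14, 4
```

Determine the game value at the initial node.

-9

C (Black): min(-9, -1, 8) = -9
D (Black): min(7, 17, -19, 13) = -19
B (White): max(-9, -19) = -9
F (Black): min(-7, 20, 5) = -7
G (Black): min(-16, 11, -14) = -16
H (Black): min(12, 14, 4) = 4
E (White): max(-7, -16, 4) = 4
Root (Black): min(-9, 4) = -9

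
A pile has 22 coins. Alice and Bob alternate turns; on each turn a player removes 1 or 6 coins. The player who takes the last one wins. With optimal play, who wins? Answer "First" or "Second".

Positions where the player to move wins (W) vs loses (L):
i:   0  1  2  3  4  5  6  7  8  9 10 11 12 13 14 15 16 17 18 19 20 21 22
     L  W  L  W  L  W  W  L  W  L  W  L  W  W  L  W  L  W  L  W  W  L  W
Position 22 is W, so the first player wins.

First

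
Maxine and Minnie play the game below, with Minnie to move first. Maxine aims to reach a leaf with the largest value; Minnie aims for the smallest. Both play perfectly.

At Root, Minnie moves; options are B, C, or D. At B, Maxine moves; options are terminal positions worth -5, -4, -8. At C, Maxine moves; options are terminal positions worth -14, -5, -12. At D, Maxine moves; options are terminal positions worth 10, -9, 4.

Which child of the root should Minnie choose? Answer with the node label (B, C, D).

B (Maxine): max(-5, -4, -8) = -4
C (Maxine): max(-14, -5, -12) = -5
D (Maxine): max(10, -9, 4) = 10
Root (Minnie): min(-4, -5, 10) = -5
Minnie picks the child with the lowest value: C (value -5).

C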